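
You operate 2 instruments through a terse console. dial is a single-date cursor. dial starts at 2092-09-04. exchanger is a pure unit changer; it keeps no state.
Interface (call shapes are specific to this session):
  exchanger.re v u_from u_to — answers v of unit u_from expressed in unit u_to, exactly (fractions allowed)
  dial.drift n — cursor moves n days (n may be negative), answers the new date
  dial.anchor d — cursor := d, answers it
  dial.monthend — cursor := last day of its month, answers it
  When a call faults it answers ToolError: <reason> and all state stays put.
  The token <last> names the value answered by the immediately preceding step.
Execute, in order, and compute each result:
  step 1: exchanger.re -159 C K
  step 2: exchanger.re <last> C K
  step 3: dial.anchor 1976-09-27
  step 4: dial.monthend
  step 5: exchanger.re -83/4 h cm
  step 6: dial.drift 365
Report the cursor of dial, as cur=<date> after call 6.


Answer: cur=1977-09-30

Derivation:
Now I run re on v='-159', u_from='C', u_to='K', → 2283/20.
Using re on v='<last>', u_from='C', u_to='K', → 3873/10.
Calling anchor on d='1976-09-27', yielding 1976-09-27.
I invoke monthend, giving 1976-09-30.
I use re on v='-83/4', u_from='h', u_to='cm', and observe ToolError: incompatible units.
I call drift on n='365': 1977-09-30.


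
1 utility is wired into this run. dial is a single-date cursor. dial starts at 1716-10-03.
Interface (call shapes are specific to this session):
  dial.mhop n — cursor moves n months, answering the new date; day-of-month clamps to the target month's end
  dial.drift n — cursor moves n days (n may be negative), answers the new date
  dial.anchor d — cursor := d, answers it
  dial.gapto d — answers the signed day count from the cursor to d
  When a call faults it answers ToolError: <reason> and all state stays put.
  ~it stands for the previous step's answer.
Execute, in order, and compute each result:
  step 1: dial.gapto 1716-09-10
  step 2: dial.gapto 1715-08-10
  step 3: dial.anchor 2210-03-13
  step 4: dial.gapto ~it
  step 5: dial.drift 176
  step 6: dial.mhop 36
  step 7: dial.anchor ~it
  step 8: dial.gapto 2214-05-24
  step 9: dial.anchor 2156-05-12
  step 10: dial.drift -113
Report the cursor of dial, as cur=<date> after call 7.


Answer: cur=2213-09-05

Derivation:
==> dial.gapto(d→1716-09-10)
<== -23
==> dial.gapto(d→1715-08-10)
<== -420
==> dial.anchor(d→2210-03-13)
<== 2210-03-13
==> dial.gapto(d→~it)
<== 0
==> dial.drift(n→176)
<== 2210-09-05
==> dial.mhop(n→36)
<== 2213-09-05
==> dial.anchor(d→~it)
<== 2213-09-05
==> dial.gapto(d→2214-05-24)
<== 261
==> dial.anchor(d→2156-05-12)
<== 2156-05-12
==> dial.drift(n→-113)
<== 2156-01-20


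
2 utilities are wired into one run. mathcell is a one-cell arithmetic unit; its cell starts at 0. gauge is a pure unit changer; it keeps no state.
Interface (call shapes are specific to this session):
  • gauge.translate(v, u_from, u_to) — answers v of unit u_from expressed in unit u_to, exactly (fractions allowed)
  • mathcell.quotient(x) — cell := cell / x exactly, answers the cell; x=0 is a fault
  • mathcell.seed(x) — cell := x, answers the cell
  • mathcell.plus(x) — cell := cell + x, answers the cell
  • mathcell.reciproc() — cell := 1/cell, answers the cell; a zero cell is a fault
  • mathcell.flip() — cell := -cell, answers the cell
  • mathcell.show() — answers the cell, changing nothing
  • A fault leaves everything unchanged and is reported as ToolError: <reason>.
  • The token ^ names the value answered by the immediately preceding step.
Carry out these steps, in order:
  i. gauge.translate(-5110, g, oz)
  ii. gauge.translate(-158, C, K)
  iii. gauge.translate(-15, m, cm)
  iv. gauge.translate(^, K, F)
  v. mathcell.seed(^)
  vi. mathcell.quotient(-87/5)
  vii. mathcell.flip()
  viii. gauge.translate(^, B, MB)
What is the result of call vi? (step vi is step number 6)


-> translate(v: -5110, u_from: g, u_to: oz)
<- -1168000000/6479891
-> translate(v: -158, u_from: C, u_to: K)
<- 2303/20
-> translate(v: -15, u_from: m, u_to: cm)
<- -1500
-> translate(v: ^, u_from: K, u_to: F)
<- -315967/100
-> seed(x: ^)
<- -315967/100
-> quotient(x: -87/5)
<- 315967/1740
-> flip()
<- -315967/1740
-> translate(v: ^, u_from: B, u_to: MB)
<- -315967/1740000000

Answer: 315967/1740


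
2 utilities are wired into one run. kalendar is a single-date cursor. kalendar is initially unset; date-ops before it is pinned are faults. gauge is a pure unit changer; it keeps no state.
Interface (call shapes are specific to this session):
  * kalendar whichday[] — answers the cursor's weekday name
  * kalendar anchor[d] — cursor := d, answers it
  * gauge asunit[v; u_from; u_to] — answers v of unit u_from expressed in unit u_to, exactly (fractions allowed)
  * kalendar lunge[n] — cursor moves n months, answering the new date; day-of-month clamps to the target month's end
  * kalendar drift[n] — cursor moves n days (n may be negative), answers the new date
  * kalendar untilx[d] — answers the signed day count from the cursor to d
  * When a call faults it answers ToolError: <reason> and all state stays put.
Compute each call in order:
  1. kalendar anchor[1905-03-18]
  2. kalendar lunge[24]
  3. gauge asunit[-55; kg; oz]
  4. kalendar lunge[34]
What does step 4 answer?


==> kalendar anchor(d→1905-03-18)
<== 1905-03-18
==> kalendar lunge(n→24)
<== 1907-03-18
==> gauge asunit(v→-55, u_from→kg, u_to→oz)
<== -8000000000/4123567
==> kalendar lunge(n→34)
<== 1910-01-18

Answer: 1910-01-18


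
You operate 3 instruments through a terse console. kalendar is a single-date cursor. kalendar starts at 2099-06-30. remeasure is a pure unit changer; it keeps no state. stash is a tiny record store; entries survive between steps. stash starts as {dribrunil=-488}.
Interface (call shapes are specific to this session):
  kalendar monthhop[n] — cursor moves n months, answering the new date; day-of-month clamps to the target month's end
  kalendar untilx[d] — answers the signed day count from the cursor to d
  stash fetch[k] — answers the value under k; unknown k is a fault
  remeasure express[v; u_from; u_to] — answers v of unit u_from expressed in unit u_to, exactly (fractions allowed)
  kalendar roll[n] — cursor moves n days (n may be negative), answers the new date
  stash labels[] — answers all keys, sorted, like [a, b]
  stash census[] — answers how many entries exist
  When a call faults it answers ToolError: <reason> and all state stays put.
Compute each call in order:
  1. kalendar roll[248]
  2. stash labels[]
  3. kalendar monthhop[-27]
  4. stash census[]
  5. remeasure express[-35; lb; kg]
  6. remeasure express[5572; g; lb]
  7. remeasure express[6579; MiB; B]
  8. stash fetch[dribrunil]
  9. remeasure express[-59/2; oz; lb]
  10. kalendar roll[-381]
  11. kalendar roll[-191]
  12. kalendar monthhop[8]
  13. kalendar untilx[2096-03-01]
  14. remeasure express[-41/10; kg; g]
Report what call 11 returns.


Answer: 2096-05-12

Derivation:
Calling kalendar roll passing n='248', — result: 2100-03-05.
I call stash labels, → [dribrunil].
I call kalendar monthhop passing n='-27': 2097-12-05.
I invoke stash census: 1.
Next I call remeasure express passing v='-35', u_from='lb', u_to='kg', yielding -317514659/20000000.
Next I call remeasure express passing v='5572', u_from='g', u_to='lb', and get 79600000/6479891.
Invoking remeasure express passing v='6579', u_from='MiB', u_to='B', and see 6898581504.
I invoke stash fetch passing k='dribrunil', yielding -488.
Now I run remeasure express passing v='-59/2', u_from='oz', u_to='lb', and see -59/32.
Invoking kalendar roll passing n='-381', — result: 2096-11-19.
Calling kalendar roll passing n='-191', and see 2096-05-12.
I call kalendar monthhop passing n='8', giving 2097-01-12.
Invoking kalendar untilx passing d='2096-03-01', and observe -317.
Using remeasure express passing v='-41/10', u_from='kg', u_to='g', → -4100.


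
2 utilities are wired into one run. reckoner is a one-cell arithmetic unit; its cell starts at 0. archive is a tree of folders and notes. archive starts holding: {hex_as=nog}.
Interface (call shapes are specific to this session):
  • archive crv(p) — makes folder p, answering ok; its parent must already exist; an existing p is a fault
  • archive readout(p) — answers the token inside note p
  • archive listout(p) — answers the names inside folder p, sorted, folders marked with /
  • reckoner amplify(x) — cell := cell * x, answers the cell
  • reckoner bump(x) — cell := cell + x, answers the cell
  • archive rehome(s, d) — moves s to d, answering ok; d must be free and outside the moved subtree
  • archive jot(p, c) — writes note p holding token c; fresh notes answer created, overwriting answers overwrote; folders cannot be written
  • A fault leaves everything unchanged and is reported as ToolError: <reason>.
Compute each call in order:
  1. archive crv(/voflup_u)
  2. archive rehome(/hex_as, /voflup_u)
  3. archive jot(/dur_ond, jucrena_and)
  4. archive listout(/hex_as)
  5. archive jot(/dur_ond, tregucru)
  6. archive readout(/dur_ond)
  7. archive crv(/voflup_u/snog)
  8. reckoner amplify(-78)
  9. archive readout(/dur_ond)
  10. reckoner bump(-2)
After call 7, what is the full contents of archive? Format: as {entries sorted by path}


Then archive crv(/voflup_u), → ok.
I run archive rehome(/hex_as, /voflup_u), and get ToolError: exists.
Then archive jot(/dur_ond, jucrena_and), → created.
I call archive listout(/hex_as), → ToolError: not a directory.
I use archive jot(/dur_ond, tregucru), and see overwrote.
I invoke archive readout(/dur_ond): tregucru.
Then archive crv(/voflup_u/snog): ok.
Now I run reckoner amplify(-78), which returns 0.
I use archive readout(/dur_ond), and observe tregucru.
Next I call reckoner bump(-2), which returns -2.

Answer: {dur_ond=tregucru, hex_as=nog, voflup_u/, voflup_u/snog/}


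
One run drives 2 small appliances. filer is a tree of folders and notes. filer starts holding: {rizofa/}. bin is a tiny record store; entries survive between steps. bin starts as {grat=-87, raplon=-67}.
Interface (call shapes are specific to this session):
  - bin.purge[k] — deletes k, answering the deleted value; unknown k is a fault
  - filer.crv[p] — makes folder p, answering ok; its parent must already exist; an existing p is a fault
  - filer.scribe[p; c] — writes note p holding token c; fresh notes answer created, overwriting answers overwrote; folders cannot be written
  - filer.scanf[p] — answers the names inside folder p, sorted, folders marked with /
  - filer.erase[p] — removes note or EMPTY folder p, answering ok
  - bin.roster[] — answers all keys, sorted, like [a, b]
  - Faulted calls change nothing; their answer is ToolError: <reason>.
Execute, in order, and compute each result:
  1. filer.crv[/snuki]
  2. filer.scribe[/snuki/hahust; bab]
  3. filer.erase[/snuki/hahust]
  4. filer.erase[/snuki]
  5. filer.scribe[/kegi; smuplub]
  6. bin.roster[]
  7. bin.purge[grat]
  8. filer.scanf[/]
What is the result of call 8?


Answer: [kegi, rizofa/]

Derivation:
Invoking crv(p→/snuki), which returns ok.
I try scribe(p→/snuki/hahust, c→bab), and see created.
Calling erase(p→/snuki/hahust), and see ok.
I invoke erase(p→/snuki), and observe ok.
Using scribe(p→/kegi, c→smuplub), → created.
Now I run roster(): [grat, raplon].
I run purge(k→grat), — result: -87.
Calling scanf(p→/): [kegi, rizofa/].


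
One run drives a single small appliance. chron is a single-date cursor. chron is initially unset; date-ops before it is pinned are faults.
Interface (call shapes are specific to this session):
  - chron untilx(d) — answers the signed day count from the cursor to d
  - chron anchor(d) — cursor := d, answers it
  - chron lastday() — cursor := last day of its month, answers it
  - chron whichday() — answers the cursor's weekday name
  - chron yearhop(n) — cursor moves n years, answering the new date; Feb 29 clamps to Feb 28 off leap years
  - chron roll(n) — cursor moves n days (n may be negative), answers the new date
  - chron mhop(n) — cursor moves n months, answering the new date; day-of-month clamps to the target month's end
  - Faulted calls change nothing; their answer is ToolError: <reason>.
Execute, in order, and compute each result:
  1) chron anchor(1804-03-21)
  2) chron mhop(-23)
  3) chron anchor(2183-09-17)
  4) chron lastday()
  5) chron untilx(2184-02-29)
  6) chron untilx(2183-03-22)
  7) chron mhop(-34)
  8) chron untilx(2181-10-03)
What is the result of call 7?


Step: chron anchor[d=1804-03-21]
Result: 1804-03-21
Step: chron mhop[n=-23]
Result: 1802-04-21
Step: chron anchor[d=2183-09-17]
Result: 2183-09-17
Step: chron lastday[]
Result: 2183-09-30
Step: chron untilx[d=2184-02-29]
Result: 152
Step: chron untilx[d=2183-03-22]
Result: -192
Step: chron mhop[n=-34]
Result: 2180-11-30
Step: chron untilx[d=2181-10-03]
Result: 307

Answer: 2180-11-30


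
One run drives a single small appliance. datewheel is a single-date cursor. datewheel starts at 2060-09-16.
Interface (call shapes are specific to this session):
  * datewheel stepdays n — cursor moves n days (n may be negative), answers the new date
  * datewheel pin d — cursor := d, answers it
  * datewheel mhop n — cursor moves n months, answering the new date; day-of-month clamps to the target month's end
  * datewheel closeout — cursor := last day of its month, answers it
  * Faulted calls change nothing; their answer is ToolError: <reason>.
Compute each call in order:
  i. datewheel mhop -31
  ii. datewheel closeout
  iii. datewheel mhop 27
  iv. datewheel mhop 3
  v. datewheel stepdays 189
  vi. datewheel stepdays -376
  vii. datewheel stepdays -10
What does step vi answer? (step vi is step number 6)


Calling datewheel mhop passing n=-31, and get 2058-02-16.
Calling datewheel closeout(), giving 2058-02-28.
Invoking datewheel mhop passing n=27, — result: 2060-05-28.
Next I call datewheel mhop passing n=3, and get 2060-08-28.
I call datewheel stepdays passing n=189, yielding 2061-03-05.
I use datewheel stepdays passing n=-376, which returns 2060-02-23.
I call datewheel stepdays passing n=-10, — result: 2060-02-13.

Answer: 2060-02-23


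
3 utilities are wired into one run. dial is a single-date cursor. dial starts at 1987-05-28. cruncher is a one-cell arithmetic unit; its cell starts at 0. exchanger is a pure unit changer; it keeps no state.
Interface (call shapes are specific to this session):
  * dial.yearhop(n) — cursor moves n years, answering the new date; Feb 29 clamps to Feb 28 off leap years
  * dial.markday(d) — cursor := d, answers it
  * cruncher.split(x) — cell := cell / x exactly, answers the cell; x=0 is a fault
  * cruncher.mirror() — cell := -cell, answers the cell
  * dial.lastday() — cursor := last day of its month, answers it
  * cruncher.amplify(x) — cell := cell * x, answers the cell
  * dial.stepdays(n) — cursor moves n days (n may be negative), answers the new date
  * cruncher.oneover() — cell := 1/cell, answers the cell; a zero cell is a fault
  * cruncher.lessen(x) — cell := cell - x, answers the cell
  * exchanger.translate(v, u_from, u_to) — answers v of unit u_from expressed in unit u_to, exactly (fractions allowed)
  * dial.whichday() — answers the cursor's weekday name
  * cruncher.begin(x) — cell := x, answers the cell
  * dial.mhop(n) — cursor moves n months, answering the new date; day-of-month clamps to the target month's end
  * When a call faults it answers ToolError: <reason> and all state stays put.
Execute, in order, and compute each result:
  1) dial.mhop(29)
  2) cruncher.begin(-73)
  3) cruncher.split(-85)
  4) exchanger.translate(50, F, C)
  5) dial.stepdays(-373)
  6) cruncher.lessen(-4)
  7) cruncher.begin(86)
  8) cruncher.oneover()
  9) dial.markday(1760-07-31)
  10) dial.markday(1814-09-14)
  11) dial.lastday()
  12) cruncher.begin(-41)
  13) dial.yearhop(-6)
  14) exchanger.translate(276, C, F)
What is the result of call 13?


! 1. dial.mhop(29) : 1989-10-28
! 2. cruncher.begin(-73) : -73
! 3. cruncher.split(-85) : 73/85
! 4. exchanger.translate(50, F, C) : 10
! 5. dial.stepdays(-373) : 1988-10-20
! 6. cruncher.lessen(-4) : 413/85
! 7. cruncher.begin(86) : 86
! 8. cruncher.oneover() : 1/86
! 9. dial.markday(1760-07-31) : 1760-07-31
! 10. dial.markday(1814-09-14) : 1814-09-14
! 11. dial.lastday() : 1814-09-30
! 12. cruncher.begin(-41) : -41
! 13. dial.yearhop(-6) : 1808-09-30
! 14. exchanger.translate(276, C, F) : 2644/5

Answer: 1808-09-30


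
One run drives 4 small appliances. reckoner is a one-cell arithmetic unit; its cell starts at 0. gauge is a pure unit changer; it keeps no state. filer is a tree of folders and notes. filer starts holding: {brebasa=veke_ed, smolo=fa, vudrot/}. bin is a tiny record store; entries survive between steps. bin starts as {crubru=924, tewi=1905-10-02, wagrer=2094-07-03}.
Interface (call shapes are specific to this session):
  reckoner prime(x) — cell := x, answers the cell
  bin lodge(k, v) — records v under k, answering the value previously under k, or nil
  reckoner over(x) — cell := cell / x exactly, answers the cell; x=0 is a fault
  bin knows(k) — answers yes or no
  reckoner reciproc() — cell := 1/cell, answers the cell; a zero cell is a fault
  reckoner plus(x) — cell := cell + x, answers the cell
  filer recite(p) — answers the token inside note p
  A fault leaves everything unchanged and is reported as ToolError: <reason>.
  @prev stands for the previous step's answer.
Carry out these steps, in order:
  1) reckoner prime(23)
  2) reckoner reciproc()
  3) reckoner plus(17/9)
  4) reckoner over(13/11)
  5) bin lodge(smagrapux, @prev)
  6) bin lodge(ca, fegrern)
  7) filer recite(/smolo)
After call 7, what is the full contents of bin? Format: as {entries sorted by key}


Answer: {ca=fegrern, crubru=924, smagrapux=4400/2691, tewi=1905-10-02, wagrer=2094-07-03}

Derivation:
>> reckoner prime(x: 23)
<< 23
>> reckoner reciproc()
<< 1/23
>> reckoner plus(x: 17/9)
<< 400/207
>> reckoner over(x: 13/11)
<< 4400/2691
>> bin lodge(k: smagrapux, v: @prev)
<< nil
>> bin lodge(k: ca, v: fegrern)
<< nil
>> filer recite(p: /smolo)
<< fa


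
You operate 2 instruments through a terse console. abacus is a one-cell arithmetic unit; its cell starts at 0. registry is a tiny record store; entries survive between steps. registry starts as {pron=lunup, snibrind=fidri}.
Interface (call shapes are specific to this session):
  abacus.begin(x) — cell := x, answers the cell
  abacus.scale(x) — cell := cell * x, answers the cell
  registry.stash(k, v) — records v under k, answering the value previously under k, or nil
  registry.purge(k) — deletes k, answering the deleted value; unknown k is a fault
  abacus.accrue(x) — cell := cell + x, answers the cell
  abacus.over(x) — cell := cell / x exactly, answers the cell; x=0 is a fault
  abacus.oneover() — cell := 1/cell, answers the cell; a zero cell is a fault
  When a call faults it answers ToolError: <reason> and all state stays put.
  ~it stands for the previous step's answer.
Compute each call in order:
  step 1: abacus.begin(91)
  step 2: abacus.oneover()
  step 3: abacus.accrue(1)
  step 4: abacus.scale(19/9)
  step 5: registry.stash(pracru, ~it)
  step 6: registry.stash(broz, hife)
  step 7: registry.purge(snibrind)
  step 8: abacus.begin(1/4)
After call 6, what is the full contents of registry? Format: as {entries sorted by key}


→ abacus.begin(x→91)
← 91
→ abacus.oneover()
← 1/91
→ abacus.accrue(x→1)
← 92/91
→ abacus.scale(x→19/9)
← 1748/819
→ registry.stash(k→pracru, v→~it)
← nil
→ registry.stash(k→broz, v→hife)
← nil
→ registry.purge(k→snibrind)
← fidri
→ abacus.begin(x→1/4)
← 1/4

Answer: {broz=hife, pracru=1748/819, pron=lunup, snibrind=fidri}


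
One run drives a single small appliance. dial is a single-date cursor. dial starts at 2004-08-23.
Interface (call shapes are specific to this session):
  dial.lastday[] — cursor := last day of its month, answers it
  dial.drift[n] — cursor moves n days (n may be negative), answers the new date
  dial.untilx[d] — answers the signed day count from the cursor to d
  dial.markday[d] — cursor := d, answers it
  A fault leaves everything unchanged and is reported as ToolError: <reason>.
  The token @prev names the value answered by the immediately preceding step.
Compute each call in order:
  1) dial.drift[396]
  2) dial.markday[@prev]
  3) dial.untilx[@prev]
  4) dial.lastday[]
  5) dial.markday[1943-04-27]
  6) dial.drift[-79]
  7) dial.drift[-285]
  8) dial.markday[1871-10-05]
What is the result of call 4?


# 1. dial.drift(396) ~> 2005-09-23
# 2. dial.markday(@prev) ~> 2005-09-23
# 3. dial.untilx(@prev) ~> 0
# 4. dial.lastday() ~> 2005-09-30
# 5. dial.markday(1943-04-27) ~> 1943-04-27
# 6. dial.drift(-79) ~> 1943-02-07
# 7. dial.drift(-285) ~> 1942-04-28
# 8. dial.markday(1871-10-05) ~> 1871-10-05

Answer: 2005-09-30


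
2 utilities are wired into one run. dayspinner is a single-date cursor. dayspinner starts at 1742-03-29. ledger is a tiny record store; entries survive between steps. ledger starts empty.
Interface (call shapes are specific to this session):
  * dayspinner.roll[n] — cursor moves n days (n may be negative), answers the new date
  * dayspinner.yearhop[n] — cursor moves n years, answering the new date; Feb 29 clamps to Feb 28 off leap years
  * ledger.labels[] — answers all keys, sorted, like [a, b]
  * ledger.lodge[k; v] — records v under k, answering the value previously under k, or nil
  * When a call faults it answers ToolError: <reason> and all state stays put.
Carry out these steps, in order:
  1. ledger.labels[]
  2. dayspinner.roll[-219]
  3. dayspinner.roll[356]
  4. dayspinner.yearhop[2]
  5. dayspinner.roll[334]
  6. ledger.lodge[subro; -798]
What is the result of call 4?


;; 1. ledger.labels() : []
;; 2. dayspinner.roll(n→-219) : 1741-08-22
;; 3. dayspinner.roll(n→356) : 1742-08-13
;; 4. dayspinner.yearhop(n→2) : 1744-08-13
;; 5. dayspinner.roll(n→334) : 1745-07-13
;; 6. ledger.lodge(k→subro, v→-798) : nil

Answer: 1744-08-13


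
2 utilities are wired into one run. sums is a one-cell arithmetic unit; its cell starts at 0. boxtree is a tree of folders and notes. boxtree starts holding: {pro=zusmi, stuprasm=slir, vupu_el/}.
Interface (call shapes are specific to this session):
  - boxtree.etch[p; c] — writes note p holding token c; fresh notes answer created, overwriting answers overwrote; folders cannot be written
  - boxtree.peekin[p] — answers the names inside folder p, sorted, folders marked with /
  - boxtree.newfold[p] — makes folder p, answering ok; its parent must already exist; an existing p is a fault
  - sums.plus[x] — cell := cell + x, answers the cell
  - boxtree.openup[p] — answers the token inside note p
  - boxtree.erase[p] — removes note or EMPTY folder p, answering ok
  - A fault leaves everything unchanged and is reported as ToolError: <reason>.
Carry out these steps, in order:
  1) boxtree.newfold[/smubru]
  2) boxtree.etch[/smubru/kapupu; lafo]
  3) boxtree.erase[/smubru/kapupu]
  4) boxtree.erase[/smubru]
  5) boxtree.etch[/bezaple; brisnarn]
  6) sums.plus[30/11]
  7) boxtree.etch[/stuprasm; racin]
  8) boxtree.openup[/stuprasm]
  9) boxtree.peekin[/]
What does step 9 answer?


# 1. boxtree.newfold(/smubru) -> ok
# 2. boxtree.etch(/smubru/kapupu, lafo) -> created
# 3. boxtree.erase(/smubru/kapupu) -> ok
# 4. boxtree.erase(/smubru) -> ok
# 5. boxtree.etch(/bezaple, brisnarn) -> created
# 6. sums.plus(30/11) -> 30/11
# 7. boxtree.etch(/stuprasm, racin) -> overwrote
# 8. boxtree.openup(/stuprasm) -> racin
# 9. boxtree.peekin(/) -> [bezaple, pro, stuprasm, vupu_el/]

Answer: [bezaple, pro, stuprasm, vupu_el/]


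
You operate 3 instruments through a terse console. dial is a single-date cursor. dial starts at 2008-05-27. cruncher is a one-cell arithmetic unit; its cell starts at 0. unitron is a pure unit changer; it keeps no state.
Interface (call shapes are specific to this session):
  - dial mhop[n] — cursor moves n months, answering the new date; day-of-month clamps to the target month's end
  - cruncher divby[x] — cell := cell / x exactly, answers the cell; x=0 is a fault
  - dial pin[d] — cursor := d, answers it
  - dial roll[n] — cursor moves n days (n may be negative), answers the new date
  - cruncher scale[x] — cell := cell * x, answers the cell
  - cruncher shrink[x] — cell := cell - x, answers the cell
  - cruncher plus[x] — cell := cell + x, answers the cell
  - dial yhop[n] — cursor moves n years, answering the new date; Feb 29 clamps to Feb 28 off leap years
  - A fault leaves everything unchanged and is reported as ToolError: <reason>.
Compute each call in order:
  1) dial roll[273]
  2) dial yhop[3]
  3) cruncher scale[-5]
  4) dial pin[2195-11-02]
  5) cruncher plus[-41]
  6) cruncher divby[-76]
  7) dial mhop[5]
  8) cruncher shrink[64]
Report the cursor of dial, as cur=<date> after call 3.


# 1. dial roll(273) -> 2009-02-24
# 2. dial yhop(3) -> 2012-02-24
# 3. cruncher scale(-5) -> 0
# 4. dial pin(2195-11-02) -> 2195-11-02
# 5. cruncher plus(-41) -> -41
# 6. cruncher divby(-76) -> 41/76
# 7. dial mhop(5) -> 2196-04-02
# 8. cruncher shrink(64) -> -4823/76

Answer: cur=2012-02-24


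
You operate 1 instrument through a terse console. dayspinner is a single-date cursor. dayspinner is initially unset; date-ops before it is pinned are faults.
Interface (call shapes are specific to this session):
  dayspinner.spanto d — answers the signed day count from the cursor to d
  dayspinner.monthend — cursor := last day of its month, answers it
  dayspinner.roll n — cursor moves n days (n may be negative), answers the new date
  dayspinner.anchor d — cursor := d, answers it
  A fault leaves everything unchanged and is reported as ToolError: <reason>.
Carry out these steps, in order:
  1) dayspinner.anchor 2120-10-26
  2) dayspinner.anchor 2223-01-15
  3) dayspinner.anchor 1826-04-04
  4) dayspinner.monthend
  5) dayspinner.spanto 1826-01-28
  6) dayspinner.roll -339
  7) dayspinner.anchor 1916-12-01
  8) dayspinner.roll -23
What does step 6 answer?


[in] anchor d='2120-10-26'
[out] 2120-10-26
[in] anchor d='2223-01-15'
[out] 2223-01-15
[in] anchor d='1826-04-04'
[out] 1826-04-04
[in] monthend
[out] 1826-04-30
[in] spanto d='1826-01-28'
[out] -92
[in] roll n='-339'
[out] 1825-05-26
[in] anchor d='1916-12-01'
[out] 1916-12-01
[in] roll n='-23'
[out] 1916-11-08

Answer: 1825-05-26


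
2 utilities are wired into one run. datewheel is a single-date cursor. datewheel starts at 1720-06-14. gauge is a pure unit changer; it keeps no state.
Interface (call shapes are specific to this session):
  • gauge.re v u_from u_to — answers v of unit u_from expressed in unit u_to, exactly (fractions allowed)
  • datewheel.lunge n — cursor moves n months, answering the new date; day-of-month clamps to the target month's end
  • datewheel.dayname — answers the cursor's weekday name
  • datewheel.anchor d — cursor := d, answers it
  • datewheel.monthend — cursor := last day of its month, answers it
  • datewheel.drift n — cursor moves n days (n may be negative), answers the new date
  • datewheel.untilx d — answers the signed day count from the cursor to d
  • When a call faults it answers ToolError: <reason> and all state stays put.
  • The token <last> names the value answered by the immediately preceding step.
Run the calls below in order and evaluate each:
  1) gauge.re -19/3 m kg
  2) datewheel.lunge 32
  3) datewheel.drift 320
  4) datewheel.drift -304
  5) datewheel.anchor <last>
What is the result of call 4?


~$ gauge.re v→-19/3 u_from→m u_to→kg
[out] ToolError: incompatible units
~$ datewheel.lunge n→32
[out] 1723-02-14
~$ datewheel.drift n→320
[out] 1723-12-31
~$ datewheel.drift n→-304
[out] 1723-03-02
~$ datewheel.anchor d→<last>
[out] 1723-03-02

Answer: 1723-03-02


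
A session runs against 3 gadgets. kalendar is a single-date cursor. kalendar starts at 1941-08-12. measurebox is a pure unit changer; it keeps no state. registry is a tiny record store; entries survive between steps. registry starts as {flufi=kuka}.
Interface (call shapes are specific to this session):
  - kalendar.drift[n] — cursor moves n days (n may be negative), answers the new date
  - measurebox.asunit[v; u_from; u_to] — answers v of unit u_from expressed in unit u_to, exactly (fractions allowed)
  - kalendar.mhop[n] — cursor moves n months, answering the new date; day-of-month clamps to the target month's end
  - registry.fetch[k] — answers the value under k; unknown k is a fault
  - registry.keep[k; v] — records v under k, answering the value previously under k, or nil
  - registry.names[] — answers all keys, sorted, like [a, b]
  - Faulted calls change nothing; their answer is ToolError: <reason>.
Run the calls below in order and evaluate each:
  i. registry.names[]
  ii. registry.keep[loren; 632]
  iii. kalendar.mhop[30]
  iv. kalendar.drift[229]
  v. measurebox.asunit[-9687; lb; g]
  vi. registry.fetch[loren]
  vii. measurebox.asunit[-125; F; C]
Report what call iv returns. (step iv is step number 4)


Answer: 1944-09-28

Derivation:
→ registry.names()
← [flufi]
→ registry.keep(k→loren, v→632)
← nil
→ kalendar.mhop(n→30)
← 1944-02-12
→ kalendar.drift(n→229)
← 1944-09-28
→ measurebox.asunit(v→-9687, u_from→lb, u_to→g)
← -439394928819/100000
→ registry.fetch(k→loren)
← 632
→ measurebox.asunit(v→-125, u_from→F, u_to→C)
← -785/9


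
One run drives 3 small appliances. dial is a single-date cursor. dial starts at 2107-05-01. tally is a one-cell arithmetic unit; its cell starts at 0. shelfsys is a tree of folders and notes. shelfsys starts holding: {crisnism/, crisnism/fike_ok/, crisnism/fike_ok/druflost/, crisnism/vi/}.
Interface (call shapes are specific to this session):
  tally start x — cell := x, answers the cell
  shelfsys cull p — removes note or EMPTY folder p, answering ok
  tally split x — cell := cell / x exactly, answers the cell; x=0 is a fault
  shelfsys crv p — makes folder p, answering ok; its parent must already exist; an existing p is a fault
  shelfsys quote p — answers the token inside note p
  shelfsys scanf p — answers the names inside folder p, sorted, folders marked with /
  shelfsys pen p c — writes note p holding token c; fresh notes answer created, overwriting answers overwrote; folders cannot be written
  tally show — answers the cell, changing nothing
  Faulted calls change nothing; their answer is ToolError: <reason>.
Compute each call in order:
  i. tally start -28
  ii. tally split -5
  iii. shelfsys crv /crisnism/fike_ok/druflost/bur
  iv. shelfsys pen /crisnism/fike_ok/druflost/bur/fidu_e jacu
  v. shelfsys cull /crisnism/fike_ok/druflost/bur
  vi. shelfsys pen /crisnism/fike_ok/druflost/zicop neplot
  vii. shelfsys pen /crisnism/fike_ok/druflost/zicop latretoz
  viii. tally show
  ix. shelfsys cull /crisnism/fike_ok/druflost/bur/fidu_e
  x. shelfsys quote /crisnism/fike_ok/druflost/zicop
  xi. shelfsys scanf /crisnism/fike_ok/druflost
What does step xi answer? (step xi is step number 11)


Answer: [bur/, zicop]

Derivation:
$ tally start x='-28'
[out] -28
$ tally split x='-5'
[out] 28/5
$ shelfsys crv p='/crisnism/fike_ok/druflost/bur'
[out] ok
$ shelfsys pen p='/crisnism/fike_ok/druflost/bur/fidu_e' c='jacu'
[out] created
$ shelfsys cull p='/crisnism/fike_ok/druflost/bur'
[out] ToolError: not empty
$ shelfsys pen p='/crisnism/fike_ok/druflost/zicop' c='neplot'
[out] created
$ shelfsys pen p='/crisnism/fike_ok/druflost/zicop' c='latretoz'
[out] overwrote
$ tally show
[out] 28/5
$ shelfsys cull p='/crisnism/fike_ok/druflost/bur/fidu_e'
[out] ok
$ shelfsys quote p='/crisnism/fike_ok/druflost/zicop'
[out] latretoz
$ shelfsys scanf p='/crisnism/fike_ok/druflost'
[out] [bur/, zicop]


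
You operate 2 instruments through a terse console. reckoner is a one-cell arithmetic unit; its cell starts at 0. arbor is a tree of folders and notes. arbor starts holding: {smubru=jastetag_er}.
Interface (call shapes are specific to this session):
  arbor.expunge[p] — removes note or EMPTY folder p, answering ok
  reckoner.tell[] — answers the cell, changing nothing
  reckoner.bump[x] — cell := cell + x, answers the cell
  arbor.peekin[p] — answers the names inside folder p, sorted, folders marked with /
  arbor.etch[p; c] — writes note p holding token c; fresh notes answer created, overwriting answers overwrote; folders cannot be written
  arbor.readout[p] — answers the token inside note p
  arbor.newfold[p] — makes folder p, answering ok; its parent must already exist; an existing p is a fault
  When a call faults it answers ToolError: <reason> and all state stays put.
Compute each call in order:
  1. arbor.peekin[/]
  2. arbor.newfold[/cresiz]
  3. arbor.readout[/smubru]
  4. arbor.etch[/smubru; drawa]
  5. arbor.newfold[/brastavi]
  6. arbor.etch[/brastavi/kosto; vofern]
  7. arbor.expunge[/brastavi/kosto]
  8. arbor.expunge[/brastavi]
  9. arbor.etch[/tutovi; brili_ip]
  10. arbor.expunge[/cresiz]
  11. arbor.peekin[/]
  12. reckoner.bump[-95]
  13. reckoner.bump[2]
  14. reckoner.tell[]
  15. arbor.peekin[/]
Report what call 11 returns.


·→ arbor.peekin(p='/')
·← [smubru]
·→ arbor.newfold(p='/cresiz')
·← ok
·→ arbor.readout(p='/smubru')
·← jastetag_er
·→ arbor.etch(p='/smubru', c='drawa')
·← overwrote
·→ arbor.newfold(p='/brastavi')
·← ok
·→ arbor.etch(p='/brastavi/kosto', c='vofern')
·← created
·→ arbor.expunge(p='/brastavi/kosto')
·← ok
·→ arbor.expunge(p='/brastavi')
·← ok
·→ arbor.etch(p='/tutovi', c='brili_ip')
·← created
·→ arbor.expunge(p='/cresiz')
·← ok
·→ arbor.peekin(p='/')
·← [smubru, tutovi]
·→ reckoner.bump(x='-95')
·← -95
·→ reckoner.bump(x='2')
·← -93
·→ reckoner.tell()
·← -93
·→ arbor.peekin(p='/')
·← [smubru, tutovi]

Answer: [smubru, tutovi]


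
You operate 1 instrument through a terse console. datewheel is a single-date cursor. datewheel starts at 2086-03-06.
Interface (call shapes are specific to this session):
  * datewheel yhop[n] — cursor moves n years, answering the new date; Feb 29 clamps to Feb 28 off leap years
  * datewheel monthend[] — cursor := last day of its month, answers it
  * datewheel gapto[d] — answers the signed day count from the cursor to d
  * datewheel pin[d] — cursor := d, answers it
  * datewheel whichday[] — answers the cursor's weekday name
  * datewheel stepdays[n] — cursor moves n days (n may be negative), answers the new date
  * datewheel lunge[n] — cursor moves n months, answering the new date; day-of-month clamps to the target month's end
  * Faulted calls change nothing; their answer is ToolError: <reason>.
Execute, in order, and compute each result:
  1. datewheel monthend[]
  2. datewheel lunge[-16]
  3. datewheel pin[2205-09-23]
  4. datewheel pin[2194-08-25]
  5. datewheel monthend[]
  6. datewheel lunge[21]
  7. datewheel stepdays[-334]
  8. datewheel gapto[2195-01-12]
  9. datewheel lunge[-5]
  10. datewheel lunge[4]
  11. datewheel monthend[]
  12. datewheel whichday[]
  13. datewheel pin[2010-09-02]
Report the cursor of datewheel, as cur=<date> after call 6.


$ datewheel monthend
[out] 2086-03-31
$ datewheel lunge n='-16'
[out] 2084-11-30
$ datewheel pin d='2205-09-23'
[out] 2205-09-23
$ datewheel pin d='2194-08-25'
[out] 2194-08-25
$ datewheel monthend
[out] 2194-08-31
$ datewheel lunge n='21'
[out] 2196-05-31
$ datewheel stepdays n='-334'
[out] 2195-07-02
$ datewheel gapto d='2195-01-12'
[out] -171
$ datewheel lunge n='-5'
[out] 2195-02-02
$ datewheel lunge n='4'
[out] 2195-06-02
$ datewheel monthend
[out] 2195-06-30
$ datewheel whichday
[out] Tuesday
$ datewheel pin d='2010-09-02'
[out] 2010-09-02

Answer: cur=2196-05-31


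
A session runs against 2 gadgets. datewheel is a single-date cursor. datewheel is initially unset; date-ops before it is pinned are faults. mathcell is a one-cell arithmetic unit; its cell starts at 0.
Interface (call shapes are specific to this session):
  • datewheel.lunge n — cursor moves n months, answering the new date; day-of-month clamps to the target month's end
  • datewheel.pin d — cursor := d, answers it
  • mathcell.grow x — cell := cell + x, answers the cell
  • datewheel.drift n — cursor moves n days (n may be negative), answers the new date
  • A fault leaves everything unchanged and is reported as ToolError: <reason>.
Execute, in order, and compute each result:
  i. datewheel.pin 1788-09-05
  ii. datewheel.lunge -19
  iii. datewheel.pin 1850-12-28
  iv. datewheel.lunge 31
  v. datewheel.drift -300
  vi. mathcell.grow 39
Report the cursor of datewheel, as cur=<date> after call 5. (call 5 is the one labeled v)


>> datewheel.pin(1788-09-05)
<< 1788-09-05
>> datewheel.lunge(-19)
<< 1787-02-05
>> datewheel.pin(1850-12-28)
<< 1850-12-28
>> datewheel.lunge(31)
<< 1853-07-28
>> datewheel.drift(-300)
<< 1852-10-01
>> mathcell.grow(39)
<< 39

Answer: cur=1852-10-01


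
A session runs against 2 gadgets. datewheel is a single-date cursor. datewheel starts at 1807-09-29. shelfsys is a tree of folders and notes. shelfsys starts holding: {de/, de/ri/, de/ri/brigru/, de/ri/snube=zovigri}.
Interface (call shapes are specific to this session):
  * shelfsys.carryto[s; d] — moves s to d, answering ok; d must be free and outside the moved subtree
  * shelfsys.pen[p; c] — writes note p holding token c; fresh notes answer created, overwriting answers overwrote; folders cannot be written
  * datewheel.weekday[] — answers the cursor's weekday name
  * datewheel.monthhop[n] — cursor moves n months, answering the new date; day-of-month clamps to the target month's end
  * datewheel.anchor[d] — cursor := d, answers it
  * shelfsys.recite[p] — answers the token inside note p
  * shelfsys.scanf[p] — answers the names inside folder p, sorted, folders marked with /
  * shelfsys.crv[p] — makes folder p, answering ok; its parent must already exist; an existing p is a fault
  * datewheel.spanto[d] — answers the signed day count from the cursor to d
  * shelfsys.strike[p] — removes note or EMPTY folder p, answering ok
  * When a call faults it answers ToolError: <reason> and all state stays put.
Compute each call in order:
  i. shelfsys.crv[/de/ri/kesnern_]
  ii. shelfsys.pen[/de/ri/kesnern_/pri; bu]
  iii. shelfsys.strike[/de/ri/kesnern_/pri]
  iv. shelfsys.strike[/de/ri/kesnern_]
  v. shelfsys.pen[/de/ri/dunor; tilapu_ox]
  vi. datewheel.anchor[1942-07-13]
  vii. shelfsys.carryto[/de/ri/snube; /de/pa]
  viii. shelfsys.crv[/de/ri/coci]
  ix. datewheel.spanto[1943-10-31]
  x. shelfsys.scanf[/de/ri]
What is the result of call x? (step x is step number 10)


Answer: [brigru/, coci/, dunor]

Derivation:
Invoking shelfsys.crv on p='/de/ri/kesnern_': ok.
Now I run shelfsys.pen on p='/de/ri/kesnern_/pri', c='bu', and see created.
I invoke shelfsys.strike on p='/de/ri/kesnern_/pri', which returns ok.
I try shelfsys.strike on p='/de/ri/kesnern_', → ok.
I run shelfsys.pen on p='/de/ri/dunor', c='tilapu_ox', and see created.
Now I run datewheel.anchor on d='1942-07-13': 1942-07-13.
Now I run shelfsys.carryto on s='/de/ri/snube', d='/de/pa', and observe ok.
Now I run shelfsys.crv on p='/de/ri/coci', giving ok.
I call datewheel.spanto on d='1943-10-31', and observe 475.
I invoke shelfsys.scanf on p='/de/ri', and observe [brigru/, coci/, dunor].


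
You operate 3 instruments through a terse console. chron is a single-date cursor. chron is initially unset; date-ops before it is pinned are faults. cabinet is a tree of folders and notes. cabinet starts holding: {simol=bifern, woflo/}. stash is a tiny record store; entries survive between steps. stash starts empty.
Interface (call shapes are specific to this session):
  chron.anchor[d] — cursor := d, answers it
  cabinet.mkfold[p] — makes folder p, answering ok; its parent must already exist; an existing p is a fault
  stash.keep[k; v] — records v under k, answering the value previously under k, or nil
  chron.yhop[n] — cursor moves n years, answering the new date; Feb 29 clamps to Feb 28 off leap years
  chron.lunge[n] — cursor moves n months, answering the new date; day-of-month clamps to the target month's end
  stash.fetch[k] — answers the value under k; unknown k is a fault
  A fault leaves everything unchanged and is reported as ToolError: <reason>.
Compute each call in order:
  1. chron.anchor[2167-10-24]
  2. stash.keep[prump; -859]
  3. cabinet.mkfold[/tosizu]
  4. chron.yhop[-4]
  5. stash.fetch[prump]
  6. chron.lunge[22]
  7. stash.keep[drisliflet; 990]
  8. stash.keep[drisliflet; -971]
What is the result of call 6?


Do: chron.anchor[d→2167-10-24]
See: 2167-10-24
Do: stash.keep[k→prump; v→-859]
See: nil
Do: cabinet.mkfold[p→/tosizu]
See: ok
Do: chron.yhop[n→-4]
See: 2163-10-24
Do: stash.fetch[k→prump]
See: -859
Do: chron.lunge[n→22]
See: 2165-08-24
Do: stash.keep[k→drisliflet; v→990]
See: nil
Do: stash.keep[k→drisliflet; v→-971]
See: 990

Answer: 2165-08-24
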